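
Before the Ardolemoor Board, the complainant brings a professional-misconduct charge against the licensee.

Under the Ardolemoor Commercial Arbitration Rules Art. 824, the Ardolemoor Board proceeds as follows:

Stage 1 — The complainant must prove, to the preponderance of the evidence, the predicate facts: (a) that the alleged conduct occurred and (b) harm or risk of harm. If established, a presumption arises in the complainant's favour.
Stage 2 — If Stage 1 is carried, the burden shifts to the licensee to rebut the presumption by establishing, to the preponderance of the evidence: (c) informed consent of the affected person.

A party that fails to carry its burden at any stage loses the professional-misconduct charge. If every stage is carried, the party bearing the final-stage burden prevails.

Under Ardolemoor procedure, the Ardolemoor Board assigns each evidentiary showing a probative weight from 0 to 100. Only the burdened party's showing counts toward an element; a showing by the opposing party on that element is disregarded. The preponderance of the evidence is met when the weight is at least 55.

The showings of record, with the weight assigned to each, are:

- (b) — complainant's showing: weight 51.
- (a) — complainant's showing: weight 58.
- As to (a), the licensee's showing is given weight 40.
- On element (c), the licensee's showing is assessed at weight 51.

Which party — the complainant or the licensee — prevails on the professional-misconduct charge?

Stage 1 (complainant, the preponderance of the evidence, weight is at least 55): (a) 58 (licensee's 40 disregarded) ≥ 55 — meets; (b) 51 < 55 — fails.
  The complainant does not carry Stage 1.
The licensee prevails.

licensee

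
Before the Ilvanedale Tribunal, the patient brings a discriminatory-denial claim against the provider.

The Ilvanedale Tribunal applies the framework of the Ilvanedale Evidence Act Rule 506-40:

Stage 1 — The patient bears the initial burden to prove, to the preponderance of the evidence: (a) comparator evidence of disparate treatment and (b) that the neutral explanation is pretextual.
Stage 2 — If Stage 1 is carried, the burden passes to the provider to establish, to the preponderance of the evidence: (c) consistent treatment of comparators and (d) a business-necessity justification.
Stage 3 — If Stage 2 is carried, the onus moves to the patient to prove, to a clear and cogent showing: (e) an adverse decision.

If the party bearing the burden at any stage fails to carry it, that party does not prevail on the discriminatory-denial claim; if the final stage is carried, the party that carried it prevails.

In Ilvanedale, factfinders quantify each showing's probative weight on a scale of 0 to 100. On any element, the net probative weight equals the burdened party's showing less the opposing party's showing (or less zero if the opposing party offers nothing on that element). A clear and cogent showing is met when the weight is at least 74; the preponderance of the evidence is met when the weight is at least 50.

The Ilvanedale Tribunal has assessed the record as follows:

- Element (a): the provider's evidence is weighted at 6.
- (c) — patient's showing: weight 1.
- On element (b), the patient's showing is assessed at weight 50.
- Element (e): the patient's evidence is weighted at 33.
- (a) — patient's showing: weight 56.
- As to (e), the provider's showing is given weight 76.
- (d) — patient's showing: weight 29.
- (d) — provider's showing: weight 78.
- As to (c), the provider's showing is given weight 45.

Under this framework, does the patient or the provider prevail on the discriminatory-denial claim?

At Stage 1 the patient must meet the preponderance of the evidence (weight is at least 50): on (a) the weight is 56 less the opposing 6 gives net 50, ≥ 50, so (a) meets the standard; on (b) the weight is 50, which does reach 50, so (b) meets the standard.
  The patient carries Stage 1; the provider now bears the burden.
At Stage 2 the provider must meet the preponderance of the evidence (weight is at least 50): on (c) the weight is 45 less the opposing 1 gives net 44, which does not reach 50, so (c) does not meet the standard; on (d) the weight is 78 less the opposing 29 gives net 49, < 50, so (d) does not meet the standard.
  The provider does not carry Stage 2.
The analysis ends at Stage 2; the patient prevails.

patient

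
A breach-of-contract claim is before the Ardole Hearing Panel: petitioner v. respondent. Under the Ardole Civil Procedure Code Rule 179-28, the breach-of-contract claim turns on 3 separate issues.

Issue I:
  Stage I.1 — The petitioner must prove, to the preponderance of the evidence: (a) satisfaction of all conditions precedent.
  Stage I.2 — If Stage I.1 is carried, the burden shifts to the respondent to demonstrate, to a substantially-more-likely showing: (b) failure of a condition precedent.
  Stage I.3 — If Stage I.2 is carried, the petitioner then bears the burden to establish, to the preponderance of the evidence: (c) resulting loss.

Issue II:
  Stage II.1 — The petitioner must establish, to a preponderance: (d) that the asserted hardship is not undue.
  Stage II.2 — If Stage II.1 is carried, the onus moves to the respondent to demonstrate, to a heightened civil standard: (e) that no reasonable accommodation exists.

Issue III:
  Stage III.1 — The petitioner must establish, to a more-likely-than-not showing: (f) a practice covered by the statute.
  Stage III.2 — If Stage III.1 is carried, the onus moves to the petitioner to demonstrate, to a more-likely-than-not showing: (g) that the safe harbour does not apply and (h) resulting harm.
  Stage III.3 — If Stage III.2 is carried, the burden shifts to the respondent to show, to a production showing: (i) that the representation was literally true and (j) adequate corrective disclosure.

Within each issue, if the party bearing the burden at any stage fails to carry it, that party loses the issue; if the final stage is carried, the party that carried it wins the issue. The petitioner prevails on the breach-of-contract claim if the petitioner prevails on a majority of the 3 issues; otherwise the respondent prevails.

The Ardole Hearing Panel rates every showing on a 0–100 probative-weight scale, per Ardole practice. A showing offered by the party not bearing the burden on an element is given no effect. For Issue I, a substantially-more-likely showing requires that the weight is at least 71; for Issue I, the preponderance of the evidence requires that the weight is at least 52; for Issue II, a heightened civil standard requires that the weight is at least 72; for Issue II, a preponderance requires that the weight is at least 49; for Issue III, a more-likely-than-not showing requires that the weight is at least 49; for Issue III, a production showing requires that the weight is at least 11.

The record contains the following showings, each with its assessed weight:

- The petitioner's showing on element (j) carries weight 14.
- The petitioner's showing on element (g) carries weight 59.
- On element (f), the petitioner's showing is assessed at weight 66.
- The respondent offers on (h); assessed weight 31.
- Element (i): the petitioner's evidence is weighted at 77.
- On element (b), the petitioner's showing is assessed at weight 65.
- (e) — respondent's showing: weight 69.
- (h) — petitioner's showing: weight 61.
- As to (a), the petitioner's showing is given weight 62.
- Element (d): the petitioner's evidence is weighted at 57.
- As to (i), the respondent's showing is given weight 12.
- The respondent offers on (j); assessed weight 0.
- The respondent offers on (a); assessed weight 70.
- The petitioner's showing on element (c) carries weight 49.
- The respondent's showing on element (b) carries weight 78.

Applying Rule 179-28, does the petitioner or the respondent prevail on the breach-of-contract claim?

petitioner

— Issue I —
At Stage I.1 the petitioner must meet the preponderance of the evidence (weight is at least 52): on (a) the weight is 62 (the respondent's 70 is given no effect), which does reach 52, so (a) meets the standard.
  Stage I.1 is satisfied; the onus moves to the respondent.
At Stage I.2 the respondent must meet a substantially-more-likely showing (weight is at least 71): on (b) the weight is 78 (the petitioner's 65 is given no effect), which does reach 71, so (b) meets the standard.
  Stage I.2 is satisfied; the onus moves to the petitioner.
At Stage I.3 the petitioner must meet the preponderance of the evidence (weight is at least 52): on (c) the weight is 49, which does not reach 52, so (c) does not meet the standard.
  Not every element is met, so the petitioner fails to carry Stage I.3.
The analysis ends at Stage I.3; the respondent prevails on this issue.
— Issue II —
Stage II.1 — burden on petitioner; standard: a preponderance (weight is at least 49).
    (d): 57 ≥ 49 [met]
  All elements met. The burden passes to the respondent.
Stage II.2 — burden on respondent; standard: a heightened civil standard (weight is at least 72).
    (e): 69 < 72 [not met]
  Stage II.2 not carried; the respondent fails its burden.
The analysis ends at Stage II.2; the petitioner prevails on this issue.
— Issue III —
At Stage III.1 the petitioner must meet a more-likely-than-not showing (weight is at least 49): on (f) the weight is 66, ≥ 49, so (f) meets the standard.
  All elements met. The petitioner retains the burden for Stage III.2.
At Stage III.2 the petitioner must meet a more-likely-than-not showing (weight is at least 49): on (g) the weight is 59, ≥ 49, so (g) meets the standard; on (h) the weight is 61 (the respondent's 31 is given no effect), ≥ 49, so (h) meets the standard.
  Stage III.2 carried; the burden shifts to the respondent.
At Stage III.3 the respondent must meet a production showing (weight is at least 11): on (i) the weight is 12 (the petitioner's 77 is given no effect), ≥ 11, so (i) meets the standard; on (j) the weight is 0 (the petitioner's 14 is given no effect), which does not reach 11, so (j) does not meet the standard.
  The respondent does not carry Stage III.3.
The analysis ends at Stage III.3; the petitioner prevails on this issue.
Per-issue: Issue I → respondent; Issue II → petitioner; Issue III → petitioner. The petitioner must prevail on a majority of issues; overall, the petitioner prevails.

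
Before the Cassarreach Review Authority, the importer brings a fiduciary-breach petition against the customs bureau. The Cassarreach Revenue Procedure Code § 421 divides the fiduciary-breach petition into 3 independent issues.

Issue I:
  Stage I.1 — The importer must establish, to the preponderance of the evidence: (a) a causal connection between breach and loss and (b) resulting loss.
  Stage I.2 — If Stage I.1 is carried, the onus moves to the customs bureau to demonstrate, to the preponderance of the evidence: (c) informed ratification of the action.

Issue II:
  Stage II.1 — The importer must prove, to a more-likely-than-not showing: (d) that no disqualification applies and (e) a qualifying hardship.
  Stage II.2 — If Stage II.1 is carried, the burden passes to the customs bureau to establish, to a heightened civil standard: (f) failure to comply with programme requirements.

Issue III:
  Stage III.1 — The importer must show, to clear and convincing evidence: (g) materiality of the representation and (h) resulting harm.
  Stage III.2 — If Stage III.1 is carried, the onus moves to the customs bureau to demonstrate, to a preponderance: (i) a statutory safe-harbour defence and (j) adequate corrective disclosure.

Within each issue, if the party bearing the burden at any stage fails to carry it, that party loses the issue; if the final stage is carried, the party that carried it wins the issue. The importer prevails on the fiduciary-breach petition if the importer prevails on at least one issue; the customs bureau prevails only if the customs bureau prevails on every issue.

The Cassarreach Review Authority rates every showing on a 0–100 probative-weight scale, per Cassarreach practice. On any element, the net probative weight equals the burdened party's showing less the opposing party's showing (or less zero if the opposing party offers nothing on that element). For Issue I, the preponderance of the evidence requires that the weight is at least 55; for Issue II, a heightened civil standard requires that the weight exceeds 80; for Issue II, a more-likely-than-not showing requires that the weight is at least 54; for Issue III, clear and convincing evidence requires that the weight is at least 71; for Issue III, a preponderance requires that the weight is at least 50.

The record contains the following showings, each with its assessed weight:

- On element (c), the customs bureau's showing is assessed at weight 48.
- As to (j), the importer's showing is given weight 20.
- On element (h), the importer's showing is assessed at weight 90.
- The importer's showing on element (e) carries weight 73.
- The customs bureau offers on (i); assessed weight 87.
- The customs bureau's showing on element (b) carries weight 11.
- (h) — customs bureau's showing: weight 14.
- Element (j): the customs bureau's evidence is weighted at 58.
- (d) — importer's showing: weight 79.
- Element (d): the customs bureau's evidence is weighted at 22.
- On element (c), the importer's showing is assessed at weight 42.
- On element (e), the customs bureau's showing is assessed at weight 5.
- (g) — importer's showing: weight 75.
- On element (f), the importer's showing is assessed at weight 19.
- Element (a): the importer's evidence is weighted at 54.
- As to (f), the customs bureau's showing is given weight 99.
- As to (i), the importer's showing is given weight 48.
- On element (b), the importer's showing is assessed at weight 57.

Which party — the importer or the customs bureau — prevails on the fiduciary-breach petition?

importer

— Issue I —
Stage I.1 (importer, the preponderance of the evidence, weight is at least 55): (a) 54 < 55 — fails; (b) net 57−11=46 < 55 — fails.
  Stage I.1 not carried; the importer fails its burden.
The customs bureau prevails on this issue.
— Issue II —
Stage II.1 (importer, a more-likely-than-not showing, weight is at least 54): (d) net 79−22=57 ≥ 54 — meets; (e) net 73−5=68 ≥ 54 — meets.
  Stage II.1 is satisfied; the onus moves to the customs bureau.
Stage II.2 (customs bureau, a heightened civil standard, weight exceeds 80): (f) net 99−19=80 ≤ 80 — fails.
  The customs bureau does not carry Stage II.2.
The analysis ends at Stage II.2; the importer prevails on this issue.
— Issue III —
Stage III.1 — burden on importer; standard: clear and convincing evidence (weight is at least 71).
    (g): 75 ≥ 71 [met]
    (h): 90 − 14 = 76 ≥ 71 [met]
  Stage III.1 carried; the burden shifts to the customs bureau.
Stage III.2 — burden on customs bureau; standard: a preponderance (weight is at least 50).
    (i): 87 − 48 = 39 < 50 [not met]
    (j): 58 − 20 = 38 < 50 [not met]
  The customs bureau does not carry Stage III.2.
So the importer prevails on this issue.
Per-issue: Issue I → customs bureau; Issue II → importer; Issue III → importer. The importer must prevail on at least one issue; overall, the importer prevails.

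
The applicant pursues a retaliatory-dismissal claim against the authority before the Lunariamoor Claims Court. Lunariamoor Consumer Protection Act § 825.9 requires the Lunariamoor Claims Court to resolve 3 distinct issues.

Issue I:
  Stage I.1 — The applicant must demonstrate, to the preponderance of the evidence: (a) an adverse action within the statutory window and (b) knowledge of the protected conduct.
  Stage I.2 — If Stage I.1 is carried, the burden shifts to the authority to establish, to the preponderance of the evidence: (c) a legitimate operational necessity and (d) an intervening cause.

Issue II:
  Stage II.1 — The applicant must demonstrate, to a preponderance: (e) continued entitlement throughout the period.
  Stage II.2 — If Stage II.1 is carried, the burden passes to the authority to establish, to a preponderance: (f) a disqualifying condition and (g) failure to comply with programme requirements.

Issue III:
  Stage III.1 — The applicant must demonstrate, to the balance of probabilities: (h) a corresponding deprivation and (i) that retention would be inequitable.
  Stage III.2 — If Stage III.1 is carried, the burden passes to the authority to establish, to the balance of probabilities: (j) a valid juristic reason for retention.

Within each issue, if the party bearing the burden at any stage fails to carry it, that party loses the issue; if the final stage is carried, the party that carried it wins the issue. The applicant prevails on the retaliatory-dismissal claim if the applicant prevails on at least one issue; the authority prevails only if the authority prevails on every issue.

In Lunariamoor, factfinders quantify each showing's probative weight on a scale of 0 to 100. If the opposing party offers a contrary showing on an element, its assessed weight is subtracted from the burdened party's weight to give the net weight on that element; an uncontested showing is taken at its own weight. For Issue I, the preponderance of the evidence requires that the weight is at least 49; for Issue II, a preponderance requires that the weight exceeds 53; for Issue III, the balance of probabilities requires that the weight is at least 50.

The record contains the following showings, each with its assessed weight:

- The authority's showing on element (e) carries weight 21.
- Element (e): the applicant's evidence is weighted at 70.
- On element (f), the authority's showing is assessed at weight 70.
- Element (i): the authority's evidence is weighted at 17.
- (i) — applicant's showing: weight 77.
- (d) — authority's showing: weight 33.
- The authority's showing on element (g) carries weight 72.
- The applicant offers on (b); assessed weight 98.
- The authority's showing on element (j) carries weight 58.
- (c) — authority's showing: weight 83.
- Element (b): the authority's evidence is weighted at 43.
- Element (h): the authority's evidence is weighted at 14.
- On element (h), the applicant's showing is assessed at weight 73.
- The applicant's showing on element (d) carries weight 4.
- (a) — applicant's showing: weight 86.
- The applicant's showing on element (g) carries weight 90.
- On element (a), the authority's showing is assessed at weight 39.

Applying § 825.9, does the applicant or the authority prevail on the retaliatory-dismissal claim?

authority

— Issue I —
At Stage I.1 the applicant must meet the preponderance of the evidence (weight is at least 49): on (a) the weight is 86 less the opposing 39 gives net 47, which does not reach 49, so (a) does not meet the standard; on (b) the weight is 98 less the opposing 43 gives net 55, ≥ 49, so (b) meets the standard.
  Not every element is met, so the applicant fails to carry Stage I.1.
The analysis ends at Stage I.1; the authority prevails on this issue.
— Issue II —
Stage II.1 (applicant, a preponderance, weight exceeds 53): (e) net 70−21=49 ≤ 53 — fails.
  The applicant does not carry Stage II.1.
The authority prevails on this issue.
— Issue III —
Stage III.1 (applicant, the balance of probabilities, weight is at least 50): (h) net 73−14=59 ≥ 50 — meets; (i) net 77−17=60 ≥ 50 — meets.
  The applicant carries Stage III.1; the authority now bears the burden.
Stage III.2 (authority, the balance of probabilities, weight is at least 50): (j) 58 ≥ 50 — meets.
  The authority carries the last stage.
With every stage satisfied, the authority prevails on this issue.
Per-issue: Issue I → authority; Issue II → authority; Issue III → authority. The applicant must prevail on at least one issue; overall, the authority prevails.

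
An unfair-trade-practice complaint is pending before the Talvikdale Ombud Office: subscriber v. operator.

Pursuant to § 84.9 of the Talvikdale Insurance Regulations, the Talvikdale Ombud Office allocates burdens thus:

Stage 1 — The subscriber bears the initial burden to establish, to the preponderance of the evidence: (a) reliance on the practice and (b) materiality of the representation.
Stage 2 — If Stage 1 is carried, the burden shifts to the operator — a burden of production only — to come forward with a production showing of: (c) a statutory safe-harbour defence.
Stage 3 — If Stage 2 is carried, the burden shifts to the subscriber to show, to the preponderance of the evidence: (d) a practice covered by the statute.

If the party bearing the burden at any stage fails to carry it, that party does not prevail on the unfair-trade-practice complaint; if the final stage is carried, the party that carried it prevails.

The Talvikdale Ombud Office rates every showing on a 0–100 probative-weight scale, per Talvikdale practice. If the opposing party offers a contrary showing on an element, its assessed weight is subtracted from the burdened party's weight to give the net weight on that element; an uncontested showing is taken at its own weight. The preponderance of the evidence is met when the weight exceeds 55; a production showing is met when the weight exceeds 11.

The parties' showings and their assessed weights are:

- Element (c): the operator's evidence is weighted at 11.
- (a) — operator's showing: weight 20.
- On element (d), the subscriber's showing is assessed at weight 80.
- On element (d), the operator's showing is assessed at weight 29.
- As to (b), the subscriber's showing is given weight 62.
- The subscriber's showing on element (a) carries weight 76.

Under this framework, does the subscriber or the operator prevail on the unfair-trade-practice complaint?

At Stage 1 the subscriber must meet the preponderance of the evidence (weight exceeds 55): on (a) the weight is 76 less the opposing 20 gives net 56, > 55, so (a) meets the standard; on (b) the weight is 62, which does exceed 55, so (b) meets the standard.
  Stage 1 carried; the burden shifts to the operator.
At Stage 2 the operator must meet a production showing (weight exceeds 11): on (c) the weight is 11, ≤ 11, so (c) does not meet the standard.
  Not every element is met, so the operator fails to carry Stage 2.
The subscriber prevails.

subscriber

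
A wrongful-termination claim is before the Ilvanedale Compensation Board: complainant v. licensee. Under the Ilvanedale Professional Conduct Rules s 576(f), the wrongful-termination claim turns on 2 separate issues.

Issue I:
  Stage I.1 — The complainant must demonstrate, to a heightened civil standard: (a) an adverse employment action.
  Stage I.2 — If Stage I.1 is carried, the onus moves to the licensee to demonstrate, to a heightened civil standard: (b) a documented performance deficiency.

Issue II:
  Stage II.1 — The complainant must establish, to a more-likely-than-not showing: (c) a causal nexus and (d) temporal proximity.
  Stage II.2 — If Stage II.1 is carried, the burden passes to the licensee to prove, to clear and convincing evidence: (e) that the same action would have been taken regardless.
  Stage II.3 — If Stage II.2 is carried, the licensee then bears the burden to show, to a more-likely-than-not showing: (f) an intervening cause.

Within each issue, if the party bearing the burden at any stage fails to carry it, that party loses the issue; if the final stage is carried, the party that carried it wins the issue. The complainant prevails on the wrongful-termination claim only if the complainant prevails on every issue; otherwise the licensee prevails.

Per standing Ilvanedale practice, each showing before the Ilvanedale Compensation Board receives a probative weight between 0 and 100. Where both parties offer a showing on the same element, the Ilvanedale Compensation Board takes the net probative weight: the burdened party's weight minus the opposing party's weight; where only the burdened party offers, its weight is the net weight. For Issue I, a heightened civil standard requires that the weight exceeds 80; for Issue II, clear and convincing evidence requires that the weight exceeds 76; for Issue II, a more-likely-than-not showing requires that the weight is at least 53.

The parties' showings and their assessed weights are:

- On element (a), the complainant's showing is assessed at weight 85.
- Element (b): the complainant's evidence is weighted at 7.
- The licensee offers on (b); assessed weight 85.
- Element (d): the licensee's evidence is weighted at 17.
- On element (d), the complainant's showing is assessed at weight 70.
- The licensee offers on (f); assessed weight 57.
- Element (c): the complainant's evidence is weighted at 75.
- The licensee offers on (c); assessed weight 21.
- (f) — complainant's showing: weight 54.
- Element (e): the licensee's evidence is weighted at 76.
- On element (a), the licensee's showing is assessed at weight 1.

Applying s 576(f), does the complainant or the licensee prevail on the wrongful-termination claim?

complainant

— Issue I —
Stage I.1 — burden on complainant; standard: a heightened civil standard (weight exceeds 80).
    (a): 85 − 1 = 84 > 80 [met]
  All elements met. The burden passes to the licensee.
Stage I.2 — burden on licensee; standard: a heightened civil standard (weight exceeds 80).
    (b): 85 − 7 = 78 ≤ 80 [not met]
  The licensee does not carry Stage I.2.
The analysis ends at Stage I.2; the complainant prevails on this issue.
— Issue II —
At Stage II.1 the complainant must meet a more-likely-than-not showing (weight is at least 53): on (c) the weight is 75 less the opposing 21 gives net 54, which does reach 53, so (c) meets the standard; on (d) the weight is 70 less the opposing 17 gives net 53, ≥ 53, so (d) meets the standard.
  All elements met. The burden passes to the licensee.
At Stage II.2 the licensee must meet clear and convincing evidence (weight exceeds 76): on (e) the weight is 76, which does not exceed 76, so (e) does not meet the standard.
  Not every element is met, so the licensee fails to carry Stage II.2.
So the complainant prevails on this issue.
Per-issue: Issue I → complainant; Issue II → complainant. The complainant must prevail on every issue; overall, the complainant prevails.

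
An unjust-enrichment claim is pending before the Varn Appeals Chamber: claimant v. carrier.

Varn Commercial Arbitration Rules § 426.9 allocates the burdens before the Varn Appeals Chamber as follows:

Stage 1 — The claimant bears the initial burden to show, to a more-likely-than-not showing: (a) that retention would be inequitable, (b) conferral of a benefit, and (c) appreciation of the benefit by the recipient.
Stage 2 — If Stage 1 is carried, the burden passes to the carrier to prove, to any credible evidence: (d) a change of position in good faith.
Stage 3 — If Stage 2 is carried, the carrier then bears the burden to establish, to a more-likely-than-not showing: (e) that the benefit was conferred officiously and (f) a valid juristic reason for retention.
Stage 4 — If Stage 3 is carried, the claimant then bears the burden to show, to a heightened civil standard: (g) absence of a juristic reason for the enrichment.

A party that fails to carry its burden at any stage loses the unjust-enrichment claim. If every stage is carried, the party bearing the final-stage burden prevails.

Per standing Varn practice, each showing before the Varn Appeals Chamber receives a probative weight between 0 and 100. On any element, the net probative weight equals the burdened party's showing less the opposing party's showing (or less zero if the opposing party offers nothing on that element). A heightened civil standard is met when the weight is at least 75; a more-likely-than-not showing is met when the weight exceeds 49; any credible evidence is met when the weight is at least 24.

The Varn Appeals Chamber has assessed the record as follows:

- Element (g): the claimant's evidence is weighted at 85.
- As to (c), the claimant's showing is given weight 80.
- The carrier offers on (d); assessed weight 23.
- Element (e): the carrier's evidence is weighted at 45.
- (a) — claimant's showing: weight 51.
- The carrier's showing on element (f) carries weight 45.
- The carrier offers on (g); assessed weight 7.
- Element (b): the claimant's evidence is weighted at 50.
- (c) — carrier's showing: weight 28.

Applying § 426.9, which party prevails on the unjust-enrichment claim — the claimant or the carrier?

claimant

Stage 1 — burden on claimant; standard: a more-likely-than-not showing (weight exceeds 49).
    (a): 51 > 49 [met]
    (b): 50 > 49 [met]
    (c): 80 − 28 = 52 > 49 [met]
  Stage 1 is satisfied; the onus moves to the carrier.
Stage 2 — burden on carrier; standard: any credible evidence (weight is at least 24).
    (d): 23 < 24 [not met]
  Not every element is met, so the carrier fails to carry Stage 2.
The analysis ends at Stage 2; the claimant prevails.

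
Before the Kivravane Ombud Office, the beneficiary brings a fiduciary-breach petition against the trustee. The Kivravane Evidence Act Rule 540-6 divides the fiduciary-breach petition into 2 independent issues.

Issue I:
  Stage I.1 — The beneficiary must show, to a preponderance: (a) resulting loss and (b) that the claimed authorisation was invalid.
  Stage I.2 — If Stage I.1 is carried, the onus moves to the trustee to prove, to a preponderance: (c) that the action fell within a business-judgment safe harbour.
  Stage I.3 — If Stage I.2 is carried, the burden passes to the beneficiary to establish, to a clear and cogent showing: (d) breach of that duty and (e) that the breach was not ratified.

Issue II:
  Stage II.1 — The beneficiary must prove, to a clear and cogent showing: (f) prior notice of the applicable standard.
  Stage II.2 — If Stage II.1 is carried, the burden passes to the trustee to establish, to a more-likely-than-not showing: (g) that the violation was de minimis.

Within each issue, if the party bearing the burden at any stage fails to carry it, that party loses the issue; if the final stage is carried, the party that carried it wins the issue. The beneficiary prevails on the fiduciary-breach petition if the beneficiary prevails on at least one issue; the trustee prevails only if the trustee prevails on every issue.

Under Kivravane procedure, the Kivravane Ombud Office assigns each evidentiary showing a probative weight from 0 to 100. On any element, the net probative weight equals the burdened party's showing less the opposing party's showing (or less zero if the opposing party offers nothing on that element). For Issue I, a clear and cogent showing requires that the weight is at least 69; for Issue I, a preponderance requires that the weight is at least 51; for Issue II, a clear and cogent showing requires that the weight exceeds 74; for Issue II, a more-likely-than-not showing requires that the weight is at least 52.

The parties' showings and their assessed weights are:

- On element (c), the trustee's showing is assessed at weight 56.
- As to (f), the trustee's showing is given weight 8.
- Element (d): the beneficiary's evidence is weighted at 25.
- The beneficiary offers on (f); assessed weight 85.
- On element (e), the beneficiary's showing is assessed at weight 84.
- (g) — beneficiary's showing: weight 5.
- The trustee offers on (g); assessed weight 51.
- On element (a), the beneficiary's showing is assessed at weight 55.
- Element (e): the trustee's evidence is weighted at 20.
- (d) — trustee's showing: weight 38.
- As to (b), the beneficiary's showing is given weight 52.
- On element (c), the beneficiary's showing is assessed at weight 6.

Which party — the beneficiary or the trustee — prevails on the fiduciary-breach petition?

beneficiary

— Issue I —
At Stage I.1 the beneficiary must meet a preponderance (weight is at least 51): on (a) the weight is 55, ≥ 51, so (a) meets the standard; on (b) the weight is 52, which does reach 51, so (b) meets the standard.
  The beneficiary carries Stage I.1; the trustee now bears the burden.
At Stage I.2 the trustee must meet a preponderance (weight is at least 51): on (c) the weight is 56 less the opposing 6 gives net 50, which does not reach 51, so (c) does not meet the standard.
  Stage I.2 not carried; the trustee fails its burden.
The beneficiary prevails on this issue.
— Issue II —
At Stage II.1 the beneficiary must meet a clear and cogent showing (weight exceeds 74): on (f) the weight is 85 less the opposing 8 gives net 77, > 74, so (f) meets the standard.
  The beneficiary carries Stage II.1; the trustee now bears the burden.
At Stage II.2 the trustee must meet a more-likely-than-not showing (weight is at least 52): on (g) the weight is 51 less the opposing 5 gives net 46, which does not reach 52, so (g) does not meet the standard.
  The trustee does not carry Stage II.2.
The analysis ends at Stage II.2; the beneficiary prevails on this issue.
Per-issue: Issue I → beneficiary; Issue II → beneficiary. The beneficiary must prevail on at least one issue; overall, the beneficiary prevails.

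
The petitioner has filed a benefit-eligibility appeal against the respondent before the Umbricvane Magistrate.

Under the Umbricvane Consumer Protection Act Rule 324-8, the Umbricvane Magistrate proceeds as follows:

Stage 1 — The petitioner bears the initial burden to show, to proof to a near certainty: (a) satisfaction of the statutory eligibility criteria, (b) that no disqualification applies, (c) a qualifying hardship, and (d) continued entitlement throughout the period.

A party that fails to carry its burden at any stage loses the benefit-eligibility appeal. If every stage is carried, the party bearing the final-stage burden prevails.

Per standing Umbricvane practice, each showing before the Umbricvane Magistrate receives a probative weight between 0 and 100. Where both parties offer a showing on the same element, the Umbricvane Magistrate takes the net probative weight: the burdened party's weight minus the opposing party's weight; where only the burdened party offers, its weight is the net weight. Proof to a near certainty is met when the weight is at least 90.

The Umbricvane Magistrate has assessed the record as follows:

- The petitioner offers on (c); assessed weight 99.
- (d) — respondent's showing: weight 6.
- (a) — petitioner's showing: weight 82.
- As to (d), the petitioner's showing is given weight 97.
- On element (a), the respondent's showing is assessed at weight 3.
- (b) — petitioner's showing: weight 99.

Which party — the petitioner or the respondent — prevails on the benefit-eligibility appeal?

Stage 1 — burden on petitioner; standard: proof to a near certainty (weight is at least 90).
    (a): 82 − 3 = 79 < 90 [not met]
    (b): 99 ≥ 90 [met]
    (c): 99 ≥ 90 [met]
    (d): 97 − 6 = 91 ≥ 90 [met]
  Stage 1 not carried; the petitioner fails its burden.
So the respondent prevails.

respondent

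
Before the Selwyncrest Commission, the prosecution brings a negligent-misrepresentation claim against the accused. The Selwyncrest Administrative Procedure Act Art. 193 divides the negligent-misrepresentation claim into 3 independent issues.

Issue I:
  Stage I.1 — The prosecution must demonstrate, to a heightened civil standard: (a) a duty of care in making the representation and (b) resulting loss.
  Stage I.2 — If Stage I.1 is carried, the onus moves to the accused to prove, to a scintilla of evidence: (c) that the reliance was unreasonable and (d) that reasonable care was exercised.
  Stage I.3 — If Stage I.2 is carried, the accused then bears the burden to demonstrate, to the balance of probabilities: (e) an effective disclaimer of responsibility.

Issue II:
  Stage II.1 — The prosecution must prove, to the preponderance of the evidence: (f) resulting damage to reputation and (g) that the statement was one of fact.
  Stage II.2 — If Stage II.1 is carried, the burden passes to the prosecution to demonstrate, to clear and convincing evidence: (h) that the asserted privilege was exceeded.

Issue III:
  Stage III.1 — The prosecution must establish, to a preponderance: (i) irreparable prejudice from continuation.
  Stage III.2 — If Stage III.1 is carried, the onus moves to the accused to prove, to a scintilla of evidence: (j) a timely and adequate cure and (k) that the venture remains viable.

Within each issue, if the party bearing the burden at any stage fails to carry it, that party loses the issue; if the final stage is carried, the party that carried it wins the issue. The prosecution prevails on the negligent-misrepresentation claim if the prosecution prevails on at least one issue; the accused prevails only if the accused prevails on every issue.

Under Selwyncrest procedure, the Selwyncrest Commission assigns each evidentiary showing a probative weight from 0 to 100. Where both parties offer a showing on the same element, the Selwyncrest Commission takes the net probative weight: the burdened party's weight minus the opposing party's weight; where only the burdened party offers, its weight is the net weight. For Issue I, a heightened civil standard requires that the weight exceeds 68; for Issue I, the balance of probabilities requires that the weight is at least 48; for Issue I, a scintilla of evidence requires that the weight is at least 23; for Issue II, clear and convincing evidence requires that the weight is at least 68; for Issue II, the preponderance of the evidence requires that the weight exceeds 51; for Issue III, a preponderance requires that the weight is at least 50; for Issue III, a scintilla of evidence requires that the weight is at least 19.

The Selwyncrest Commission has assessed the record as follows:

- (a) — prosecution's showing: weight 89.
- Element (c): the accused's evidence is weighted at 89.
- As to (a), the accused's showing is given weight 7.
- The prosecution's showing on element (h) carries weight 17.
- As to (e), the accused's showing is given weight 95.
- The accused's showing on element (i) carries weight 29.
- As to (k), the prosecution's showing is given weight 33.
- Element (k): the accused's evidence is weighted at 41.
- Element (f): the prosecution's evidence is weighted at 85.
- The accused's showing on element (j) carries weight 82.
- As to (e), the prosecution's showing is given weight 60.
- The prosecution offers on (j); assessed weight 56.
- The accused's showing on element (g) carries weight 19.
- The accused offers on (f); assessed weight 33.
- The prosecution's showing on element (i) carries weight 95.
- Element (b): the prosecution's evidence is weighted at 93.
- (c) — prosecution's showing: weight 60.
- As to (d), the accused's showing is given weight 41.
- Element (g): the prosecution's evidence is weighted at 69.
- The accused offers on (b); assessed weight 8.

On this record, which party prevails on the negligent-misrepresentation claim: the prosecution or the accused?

prosecution

— Issue I —
At Stage I.1 the prosecution must meet a heightened civil standard (weight exceeds 68): on (a) the weight is 89 less the opposing 7 gives net 82, > 68, so (a) meets the standard; on (b) the weight is 93 less the opposing 8 gives net 85, > 68, so (b) meets the standard.
  All elements met. The burden passes to the accused.
At Stage I.2 the accused must meet a scintilla of evidence (weight is at least 23): on (c) the weight is 89 less the opposing 60 gives net 29, which does reach 23, so (c) meets the standard; on (d) the weight is 41, ≥ 23, so (d) meets the standard.
  Stage I.2 is satisfied; the accused continues to bear the burden.
At Stage I.3 the accused must meet the balance of probabilities (weight is at least 48): on (e) the weight is 95 less the opposing 60 gives net 35, which does not reach 48, so (e) does not meet the standard.
  Stage I.3 not carried; the accused fails its burden.
The prosecution prevails on this issue.
— Issue II —
Stage II.1 — burden on prosecution; standard: the preponderance of the evidence (weight exceeds 51).
    (f): 85 − 33 = 52 > 51 [met]
    (g): 69 − 19 = 50 ≤ 51 [not met]
  Not every element is met, so the prosecution fails to carry Stage II.1.
The analysis ends at Stage II.1; the accused prevails on this issue.
— Issue III —
Stage III.1 (prosecution, a preponderance, weight is at least 50): (i) net 95−29=66 ≥ 50 — meets.
  The prosecution carries Stage III.1; the accused now bears the burden.
Stage III.2 (accused, a scintilla of evidence, weight is at least 19): (j) net 82−56=26 ≥ 19 — meets; (k) net 41−33=8 < 19 — fails.
  Stage III.2 not carried; the accused fails its burden.
The prosecution prevails on this issue.
Per-issue: Issue I → prosecution; Issue II → accused; Issue III → prosecution. The prosecution must prevail on at least one issue; overall, the prosecution prevails.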